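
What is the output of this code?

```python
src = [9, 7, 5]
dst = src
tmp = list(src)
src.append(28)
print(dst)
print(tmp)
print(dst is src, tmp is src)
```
[9, 7, 5, 28]
[9, 7, 5]
True False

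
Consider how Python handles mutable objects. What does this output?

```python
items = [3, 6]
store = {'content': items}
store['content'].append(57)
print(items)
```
[3, 6, 57]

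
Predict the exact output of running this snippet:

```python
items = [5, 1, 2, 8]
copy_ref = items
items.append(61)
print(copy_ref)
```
[5, 1, 2, 8, 61]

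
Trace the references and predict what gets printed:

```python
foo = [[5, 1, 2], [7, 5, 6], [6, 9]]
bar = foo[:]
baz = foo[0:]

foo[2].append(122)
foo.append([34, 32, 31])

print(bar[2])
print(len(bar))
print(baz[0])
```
[6, 9, 122]
3
[5, 1, 2]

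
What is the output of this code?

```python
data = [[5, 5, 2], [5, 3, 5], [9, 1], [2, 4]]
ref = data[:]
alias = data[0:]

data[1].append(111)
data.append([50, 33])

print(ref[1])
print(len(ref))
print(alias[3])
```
[5, 3, 5, 111]
4
[2, 4]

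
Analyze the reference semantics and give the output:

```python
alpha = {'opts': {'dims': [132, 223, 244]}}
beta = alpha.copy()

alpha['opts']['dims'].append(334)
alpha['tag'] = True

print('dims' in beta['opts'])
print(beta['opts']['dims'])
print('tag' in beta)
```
True
[132, 223, 244, 334]
False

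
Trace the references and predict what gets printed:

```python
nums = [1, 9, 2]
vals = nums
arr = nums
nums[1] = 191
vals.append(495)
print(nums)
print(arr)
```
[1, 191, 2, 495]
[1, 191, 2, 495]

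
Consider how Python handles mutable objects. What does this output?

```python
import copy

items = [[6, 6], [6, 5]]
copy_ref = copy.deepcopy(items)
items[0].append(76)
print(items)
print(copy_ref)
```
[[6, 6, 76], [6, 5]]
[[6, 6], [6, 5]]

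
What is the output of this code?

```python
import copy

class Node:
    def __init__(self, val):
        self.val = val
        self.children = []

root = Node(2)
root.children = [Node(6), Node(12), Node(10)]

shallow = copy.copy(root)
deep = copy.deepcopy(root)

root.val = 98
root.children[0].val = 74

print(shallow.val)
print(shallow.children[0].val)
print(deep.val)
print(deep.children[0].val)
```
2
74
2
6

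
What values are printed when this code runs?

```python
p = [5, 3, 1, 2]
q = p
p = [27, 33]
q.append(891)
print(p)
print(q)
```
[27, 33]
[5, 3, 1, 2, 891]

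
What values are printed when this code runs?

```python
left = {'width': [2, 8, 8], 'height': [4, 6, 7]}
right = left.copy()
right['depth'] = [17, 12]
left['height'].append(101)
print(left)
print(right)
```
{'width': [2, 8, 8], 'height': [4, 6, 7, 101]}
{'width': [2, 8, 8], 'height': [4, 6, 7, 101], 'depth': [17, 12]}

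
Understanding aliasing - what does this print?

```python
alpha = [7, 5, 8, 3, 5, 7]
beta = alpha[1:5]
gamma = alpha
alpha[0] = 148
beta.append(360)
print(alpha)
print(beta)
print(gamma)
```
[148, 5, 8, 3, 5, 7]
[5, 8, 3, 5, 360]
[148, 5, 8, 3, 5, 7]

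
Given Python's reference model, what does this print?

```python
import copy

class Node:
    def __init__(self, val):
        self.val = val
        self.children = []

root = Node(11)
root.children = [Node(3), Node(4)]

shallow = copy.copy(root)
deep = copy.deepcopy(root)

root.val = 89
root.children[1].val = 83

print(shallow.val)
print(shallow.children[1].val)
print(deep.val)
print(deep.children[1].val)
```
11
83
11
4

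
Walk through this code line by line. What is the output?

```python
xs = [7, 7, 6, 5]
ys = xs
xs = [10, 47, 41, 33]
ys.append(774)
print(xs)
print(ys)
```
[10, 47, 41, 33]
[7, 7, 6, 5, 774]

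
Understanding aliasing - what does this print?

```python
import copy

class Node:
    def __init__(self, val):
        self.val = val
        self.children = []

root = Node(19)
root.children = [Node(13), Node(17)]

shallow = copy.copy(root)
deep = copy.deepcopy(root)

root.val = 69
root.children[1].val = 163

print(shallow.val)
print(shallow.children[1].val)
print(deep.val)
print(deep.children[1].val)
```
19
163
19
17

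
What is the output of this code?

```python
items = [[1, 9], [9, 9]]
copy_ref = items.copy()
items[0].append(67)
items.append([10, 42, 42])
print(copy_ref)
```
[[1, 9, 67], [9, 9]]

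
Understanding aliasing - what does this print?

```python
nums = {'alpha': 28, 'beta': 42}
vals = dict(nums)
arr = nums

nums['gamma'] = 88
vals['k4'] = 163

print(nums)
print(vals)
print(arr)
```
{'alpha': 28, 'beta': 42, 'gamma': 88}
{'alpha': 28, 'beta': 42, 'k4': 163}
{'alpha': 28, 'beta': 42, 'gamma': 88}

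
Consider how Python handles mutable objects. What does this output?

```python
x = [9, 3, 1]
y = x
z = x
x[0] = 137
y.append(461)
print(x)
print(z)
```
[137, 3, 1, 461]
[137, 3, 1, 461]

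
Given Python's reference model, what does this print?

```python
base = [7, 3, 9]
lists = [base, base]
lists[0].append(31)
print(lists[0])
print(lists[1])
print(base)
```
[7, 3, 9, 31]
[7, 3, 9, 31]
[7, 3, 9, 31]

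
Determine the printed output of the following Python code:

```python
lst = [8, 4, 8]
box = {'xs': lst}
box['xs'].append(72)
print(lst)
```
[8, 4, 8, 72]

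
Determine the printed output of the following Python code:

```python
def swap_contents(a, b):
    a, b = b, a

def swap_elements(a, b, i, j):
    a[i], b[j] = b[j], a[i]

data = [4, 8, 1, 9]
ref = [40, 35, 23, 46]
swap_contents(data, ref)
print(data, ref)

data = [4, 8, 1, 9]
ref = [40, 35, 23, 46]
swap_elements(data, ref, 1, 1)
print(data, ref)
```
[4, 8, 1, 9] [40, 35, 23, 46]
[4, 35, 1, 9] [40, 8, 23, 46]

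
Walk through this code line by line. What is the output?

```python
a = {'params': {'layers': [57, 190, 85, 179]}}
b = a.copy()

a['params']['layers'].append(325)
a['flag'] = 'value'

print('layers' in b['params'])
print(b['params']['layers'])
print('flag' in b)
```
True
[57, 190, 85, 179, 325]
False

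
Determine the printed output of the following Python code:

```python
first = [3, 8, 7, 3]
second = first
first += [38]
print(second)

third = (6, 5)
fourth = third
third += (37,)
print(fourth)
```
[3, 8, 7, 3, 38]
(6, 5)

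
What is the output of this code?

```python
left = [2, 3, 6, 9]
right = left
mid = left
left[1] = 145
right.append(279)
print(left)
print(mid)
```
[2, 145, 6, 9, 279]
[2, 145, 6, 9, 279]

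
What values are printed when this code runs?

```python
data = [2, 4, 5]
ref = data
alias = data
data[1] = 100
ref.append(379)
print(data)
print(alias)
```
[2, 100, 5, 379]
[2, 100, 5, 379]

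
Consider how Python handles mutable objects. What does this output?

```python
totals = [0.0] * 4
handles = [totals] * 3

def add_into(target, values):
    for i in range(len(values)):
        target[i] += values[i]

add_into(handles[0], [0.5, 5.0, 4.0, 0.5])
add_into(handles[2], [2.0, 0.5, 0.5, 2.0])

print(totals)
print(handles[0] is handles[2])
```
[2.5, 5.5, 4.5, 2.5]
True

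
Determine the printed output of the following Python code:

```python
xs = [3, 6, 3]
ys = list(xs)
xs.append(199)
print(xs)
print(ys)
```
[3, 6, 3, 199]
[3, 6, 3]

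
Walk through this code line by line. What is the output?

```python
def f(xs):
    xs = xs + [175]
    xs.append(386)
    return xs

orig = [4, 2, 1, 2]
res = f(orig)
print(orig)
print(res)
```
[4, 2, 1, 2]
[4, 2, 1, 2, 175, 386]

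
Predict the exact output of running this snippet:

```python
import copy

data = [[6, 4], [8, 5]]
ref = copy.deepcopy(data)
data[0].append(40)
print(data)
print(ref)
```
[[6, 4, 40], [8, 5]]
[[6, 4], [8, 5]]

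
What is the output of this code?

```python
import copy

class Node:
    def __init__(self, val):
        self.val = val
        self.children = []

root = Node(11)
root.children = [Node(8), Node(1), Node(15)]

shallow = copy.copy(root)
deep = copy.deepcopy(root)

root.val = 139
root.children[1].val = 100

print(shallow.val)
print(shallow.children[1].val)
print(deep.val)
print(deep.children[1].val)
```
11
100
11
1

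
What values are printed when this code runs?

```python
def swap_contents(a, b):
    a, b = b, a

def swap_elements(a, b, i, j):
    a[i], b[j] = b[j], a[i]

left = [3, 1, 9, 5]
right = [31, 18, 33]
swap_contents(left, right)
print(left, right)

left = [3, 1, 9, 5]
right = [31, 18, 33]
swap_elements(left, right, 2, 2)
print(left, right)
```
[3, 1, 9, 5] [31, 18, 33]
[3, 1, 33, 5] [31, 18, 9]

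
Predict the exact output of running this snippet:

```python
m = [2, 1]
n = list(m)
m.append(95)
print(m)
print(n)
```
[2, 1, 95]
[2, 1]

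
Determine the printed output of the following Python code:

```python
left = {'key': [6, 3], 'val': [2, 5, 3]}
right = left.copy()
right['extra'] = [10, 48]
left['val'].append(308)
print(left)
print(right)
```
{'key': [6, 3], 'val': [2, 5, 3, 308]}
{'key': [6, 3], 'val': [2, 5, 3, 308], 'extra': [10, 48]}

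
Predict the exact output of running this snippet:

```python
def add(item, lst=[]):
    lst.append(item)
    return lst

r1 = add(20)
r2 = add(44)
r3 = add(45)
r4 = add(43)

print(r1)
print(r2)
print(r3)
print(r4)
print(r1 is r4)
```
[20, 44, 45, 43]
[20, 44, 45, 43]
[20, 44, 45, 43]
[20, 44, 45, 43]
True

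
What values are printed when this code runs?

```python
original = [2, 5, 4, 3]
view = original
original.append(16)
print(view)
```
[2, 5, 4, 3, 16]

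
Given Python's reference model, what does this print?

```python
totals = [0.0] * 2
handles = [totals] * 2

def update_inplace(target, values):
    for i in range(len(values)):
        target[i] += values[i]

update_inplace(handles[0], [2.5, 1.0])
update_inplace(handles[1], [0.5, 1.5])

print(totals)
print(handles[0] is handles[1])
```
[3.0, 2.5]
True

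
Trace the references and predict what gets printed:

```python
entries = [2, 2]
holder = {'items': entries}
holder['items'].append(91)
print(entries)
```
[2, 2, 91]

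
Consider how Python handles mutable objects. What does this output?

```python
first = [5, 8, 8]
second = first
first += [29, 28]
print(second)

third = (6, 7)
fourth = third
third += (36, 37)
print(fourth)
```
[5, 8, 8, 29, 28]
(6, 7)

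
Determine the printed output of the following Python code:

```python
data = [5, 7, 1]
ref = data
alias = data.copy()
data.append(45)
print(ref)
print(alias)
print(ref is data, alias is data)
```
[5, 7, 1, 45]
[5, 7, 1]
True False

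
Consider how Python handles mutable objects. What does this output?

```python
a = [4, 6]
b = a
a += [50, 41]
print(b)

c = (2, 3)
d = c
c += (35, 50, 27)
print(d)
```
[4, 6, 50, 41]
(2, 3)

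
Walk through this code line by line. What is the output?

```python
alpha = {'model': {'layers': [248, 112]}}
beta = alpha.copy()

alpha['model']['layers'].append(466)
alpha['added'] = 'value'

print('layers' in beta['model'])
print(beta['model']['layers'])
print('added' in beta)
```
True
[248, 112, 466]
False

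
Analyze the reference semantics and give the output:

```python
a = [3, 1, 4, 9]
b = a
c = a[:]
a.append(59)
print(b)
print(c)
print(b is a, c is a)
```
[3, 1, 4, 9, 59]
[3, 1, 4, 9]
True False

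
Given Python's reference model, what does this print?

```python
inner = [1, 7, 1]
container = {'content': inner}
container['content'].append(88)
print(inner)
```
[1, 7, 1, 88]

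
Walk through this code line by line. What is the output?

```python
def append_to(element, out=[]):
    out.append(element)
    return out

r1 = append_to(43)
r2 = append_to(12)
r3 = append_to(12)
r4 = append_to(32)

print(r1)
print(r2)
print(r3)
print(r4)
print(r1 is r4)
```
[43, 12, 12, 32]
[43, 12, 12, 32]
[43, 12, 12, 32]
[43, 12, 12, 32]
True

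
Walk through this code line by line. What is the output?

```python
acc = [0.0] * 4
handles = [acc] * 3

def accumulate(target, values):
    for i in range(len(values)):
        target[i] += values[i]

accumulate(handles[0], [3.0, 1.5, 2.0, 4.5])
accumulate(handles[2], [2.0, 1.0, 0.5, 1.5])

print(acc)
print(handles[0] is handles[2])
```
[5.0, 2.5, 2.5, 6.0]
True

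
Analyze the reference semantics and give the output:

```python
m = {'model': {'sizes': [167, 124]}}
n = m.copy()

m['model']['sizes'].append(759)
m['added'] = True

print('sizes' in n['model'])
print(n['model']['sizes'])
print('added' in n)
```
True
[167, 124, 759]
False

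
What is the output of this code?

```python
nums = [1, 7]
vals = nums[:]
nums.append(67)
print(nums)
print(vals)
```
[1, 7, 67]
[1, 7]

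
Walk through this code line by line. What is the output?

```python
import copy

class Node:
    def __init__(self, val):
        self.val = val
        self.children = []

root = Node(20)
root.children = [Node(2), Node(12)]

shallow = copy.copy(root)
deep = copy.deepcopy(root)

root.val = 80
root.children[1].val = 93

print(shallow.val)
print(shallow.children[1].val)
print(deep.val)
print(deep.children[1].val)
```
20
93
20
12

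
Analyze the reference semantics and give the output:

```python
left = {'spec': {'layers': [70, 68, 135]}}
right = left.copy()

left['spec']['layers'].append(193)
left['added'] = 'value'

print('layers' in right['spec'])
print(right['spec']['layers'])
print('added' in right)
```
True
[70, 68, 135, 193]
False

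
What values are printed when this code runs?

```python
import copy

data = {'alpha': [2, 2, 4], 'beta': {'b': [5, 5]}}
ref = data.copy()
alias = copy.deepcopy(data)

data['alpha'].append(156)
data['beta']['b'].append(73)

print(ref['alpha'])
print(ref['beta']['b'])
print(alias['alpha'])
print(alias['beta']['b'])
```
[2, 2, 4, 156]
[5, 5, 73]
[2, 2, 4]
[5, 5]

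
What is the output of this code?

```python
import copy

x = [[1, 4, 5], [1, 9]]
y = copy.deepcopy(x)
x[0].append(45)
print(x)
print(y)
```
[[1, 4, 5, 45], [1, 9]]
[[1, 4, 5], [1, 9]]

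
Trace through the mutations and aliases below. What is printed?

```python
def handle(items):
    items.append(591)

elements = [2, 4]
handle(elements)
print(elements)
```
[2, 4, 591]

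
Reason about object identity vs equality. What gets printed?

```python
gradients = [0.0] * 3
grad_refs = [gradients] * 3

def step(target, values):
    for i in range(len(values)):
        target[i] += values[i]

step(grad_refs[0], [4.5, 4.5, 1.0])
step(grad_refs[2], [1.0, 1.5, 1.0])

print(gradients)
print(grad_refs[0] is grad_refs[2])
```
[5.5, 6.0, 2.0]
True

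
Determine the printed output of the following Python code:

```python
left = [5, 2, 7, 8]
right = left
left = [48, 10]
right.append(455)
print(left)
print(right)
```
[48, 10]
[5, 2, 7, 8, 455]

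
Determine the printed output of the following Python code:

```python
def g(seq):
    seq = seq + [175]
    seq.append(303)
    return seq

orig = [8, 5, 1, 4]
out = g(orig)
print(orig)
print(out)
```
[8, 5, 1, 4]
[8, 5, 1, 4, 175, 303]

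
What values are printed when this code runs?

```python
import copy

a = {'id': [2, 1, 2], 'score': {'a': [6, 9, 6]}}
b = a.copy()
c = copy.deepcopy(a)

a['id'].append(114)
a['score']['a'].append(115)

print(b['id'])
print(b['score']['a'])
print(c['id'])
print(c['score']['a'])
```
[2, 1, 2, 114]
[6, 9, 6, 115]
[2, 1, 2]
[6, 9, 6]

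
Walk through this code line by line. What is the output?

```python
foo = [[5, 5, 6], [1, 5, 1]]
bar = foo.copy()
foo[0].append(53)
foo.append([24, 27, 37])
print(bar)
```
[[5, 5, 6, 53], [1, 5, 1]]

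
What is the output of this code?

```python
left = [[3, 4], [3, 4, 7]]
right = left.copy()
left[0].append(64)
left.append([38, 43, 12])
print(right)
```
[[3, 4, 64], [3, 4, 7]]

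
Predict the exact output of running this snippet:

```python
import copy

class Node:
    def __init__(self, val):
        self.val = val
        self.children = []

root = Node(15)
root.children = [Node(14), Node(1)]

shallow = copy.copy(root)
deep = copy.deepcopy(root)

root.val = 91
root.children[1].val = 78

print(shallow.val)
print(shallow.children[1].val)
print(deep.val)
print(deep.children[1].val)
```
15
78
15
1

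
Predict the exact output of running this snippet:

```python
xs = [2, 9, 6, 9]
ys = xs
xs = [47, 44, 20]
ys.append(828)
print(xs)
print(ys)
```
[47, 44, 20]
[2, 9, 6, 9, 828]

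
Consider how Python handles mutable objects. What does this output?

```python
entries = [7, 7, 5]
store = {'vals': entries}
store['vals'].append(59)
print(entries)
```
[7, 7, 5, 59]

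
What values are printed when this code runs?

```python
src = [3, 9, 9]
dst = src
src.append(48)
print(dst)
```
[3, 9, 9, 48]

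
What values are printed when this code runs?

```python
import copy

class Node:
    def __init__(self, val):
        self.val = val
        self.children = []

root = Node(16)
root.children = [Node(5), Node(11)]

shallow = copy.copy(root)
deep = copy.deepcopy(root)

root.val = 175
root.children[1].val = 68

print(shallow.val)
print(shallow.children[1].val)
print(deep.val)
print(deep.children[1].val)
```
16
68
16
11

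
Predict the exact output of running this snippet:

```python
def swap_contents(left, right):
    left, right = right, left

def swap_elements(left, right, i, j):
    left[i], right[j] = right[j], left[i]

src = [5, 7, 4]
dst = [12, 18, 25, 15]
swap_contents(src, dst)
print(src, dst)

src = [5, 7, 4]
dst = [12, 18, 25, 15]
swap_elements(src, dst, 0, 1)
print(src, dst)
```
[5, 7, 4] [12, 18, 25, 15]
[18, 7, 4] [12, 5, 25, 15]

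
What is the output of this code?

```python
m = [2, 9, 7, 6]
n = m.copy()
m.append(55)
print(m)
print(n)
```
[2, 9, 7, 6, 55]
[2, 9, 7, 6]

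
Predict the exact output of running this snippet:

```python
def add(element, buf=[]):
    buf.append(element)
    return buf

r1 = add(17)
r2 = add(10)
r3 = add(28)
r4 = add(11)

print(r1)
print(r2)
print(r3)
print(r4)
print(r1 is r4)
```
[17, 10, 28, 11]
[17, 10, 28, 11]
[17, 10, 28, 11]
[17, 10, 28, 11]
True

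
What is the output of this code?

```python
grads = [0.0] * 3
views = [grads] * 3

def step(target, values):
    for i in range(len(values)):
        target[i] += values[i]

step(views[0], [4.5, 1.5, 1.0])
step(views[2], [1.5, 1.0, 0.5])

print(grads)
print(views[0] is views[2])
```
[6.0, 2.5, 1.5]
True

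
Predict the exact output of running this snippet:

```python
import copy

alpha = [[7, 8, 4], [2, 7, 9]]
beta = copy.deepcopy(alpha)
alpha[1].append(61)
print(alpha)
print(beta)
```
[[7, 8, 4], [2, 7, 9, 61]]
[[7, 8, 4], [2, 7, 9]]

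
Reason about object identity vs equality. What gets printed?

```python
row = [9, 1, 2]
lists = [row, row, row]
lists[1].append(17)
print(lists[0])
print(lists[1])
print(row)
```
[9, 1, 2, 17]
[9, 1, 2, 17]
[9, 1, 2, 17]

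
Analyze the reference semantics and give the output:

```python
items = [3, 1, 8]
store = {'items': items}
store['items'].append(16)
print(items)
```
[3, 1, 8, 16]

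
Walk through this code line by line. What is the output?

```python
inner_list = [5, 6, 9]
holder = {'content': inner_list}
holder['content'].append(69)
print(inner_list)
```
[5, 6, 9, 69]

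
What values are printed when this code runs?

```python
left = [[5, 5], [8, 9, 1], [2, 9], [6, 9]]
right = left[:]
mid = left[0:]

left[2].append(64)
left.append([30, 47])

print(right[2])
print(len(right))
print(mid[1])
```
[2, 9, 64]
4
[8, 9, 1]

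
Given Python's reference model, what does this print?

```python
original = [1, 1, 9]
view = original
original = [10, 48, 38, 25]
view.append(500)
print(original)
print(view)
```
[10, 48, 38, 25]
[1, 1, 9, 500]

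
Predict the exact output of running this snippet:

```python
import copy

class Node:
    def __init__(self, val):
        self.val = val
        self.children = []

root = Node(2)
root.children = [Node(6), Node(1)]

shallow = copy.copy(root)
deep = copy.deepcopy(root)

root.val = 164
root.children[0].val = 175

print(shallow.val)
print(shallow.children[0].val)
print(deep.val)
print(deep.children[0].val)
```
2
175
2
6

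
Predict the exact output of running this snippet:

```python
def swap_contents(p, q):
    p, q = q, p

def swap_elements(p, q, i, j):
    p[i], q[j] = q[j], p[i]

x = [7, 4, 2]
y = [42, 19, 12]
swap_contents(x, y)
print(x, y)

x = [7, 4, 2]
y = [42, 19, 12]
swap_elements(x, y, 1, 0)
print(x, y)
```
[7, 4, 2] [42, 19, 12]
[7, 42, 2] [4, 19, 12]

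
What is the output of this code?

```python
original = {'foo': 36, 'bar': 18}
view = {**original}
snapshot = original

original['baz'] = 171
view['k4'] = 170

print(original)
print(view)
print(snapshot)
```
{'foo': 36, 'bar': 18, 'baz': 171}
{'foo': 36, 'bar': 18, 'k4': 170}
{'foo': 36, 'bar': 18, 'baz': 171}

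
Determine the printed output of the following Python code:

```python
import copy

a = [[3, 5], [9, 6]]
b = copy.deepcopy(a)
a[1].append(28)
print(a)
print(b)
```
[[3, 5], [9, 6, 28]]
[[3, 5], [9, 6]]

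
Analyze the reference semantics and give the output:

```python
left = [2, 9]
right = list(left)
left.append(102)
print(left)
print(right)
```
[2, 9, 102]
[2, 9]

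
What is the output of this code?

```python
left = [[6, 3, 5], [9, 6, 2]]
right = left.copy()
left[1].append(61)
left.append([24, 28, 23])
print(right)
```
[[6, 3, 5], [9, 6, 2, 61]]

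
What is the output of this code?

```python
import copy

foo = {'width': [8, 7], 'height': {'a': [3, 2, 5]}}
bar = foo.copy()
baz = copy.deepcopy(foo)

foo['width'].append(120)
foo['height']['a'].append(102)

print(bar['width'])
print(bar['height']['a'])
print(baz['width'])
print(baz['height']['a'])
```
[8, 7, 120]
[3, 2, 5, 102]
[8, 7]
[3, 2, 5]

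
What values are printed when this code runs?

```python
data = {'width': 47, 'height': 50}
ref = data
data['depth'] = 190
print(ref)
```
{'width': 47, 'height': 50, 'depth': 190}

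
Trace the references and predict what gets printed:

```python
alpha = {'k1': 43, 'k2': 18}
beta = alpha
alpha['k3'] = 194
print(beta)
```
{'k1': 43, 'k2': 18, 'k3': 194}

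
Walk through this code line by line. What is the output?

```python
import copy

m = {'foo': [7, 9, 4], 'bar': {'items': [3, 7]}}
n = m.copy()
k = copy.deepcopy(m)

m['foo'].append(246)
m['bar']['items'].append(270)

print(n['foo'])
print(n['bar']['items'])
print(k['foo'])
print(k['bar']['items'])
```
[7, 9, 4, 246]
[3, 7, 270]
[7, 9, 4]
[3, 7]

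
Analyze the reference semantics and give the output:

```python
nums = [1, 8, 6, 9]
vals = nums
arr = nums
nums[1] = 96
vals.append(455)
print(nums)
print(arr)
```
[1, 96, 6, 9, 455]
[1, 96, 6, 9, 455]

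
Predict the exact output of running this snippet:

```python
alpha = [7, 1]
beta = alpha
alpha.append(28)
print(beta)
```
[7, 1, 28]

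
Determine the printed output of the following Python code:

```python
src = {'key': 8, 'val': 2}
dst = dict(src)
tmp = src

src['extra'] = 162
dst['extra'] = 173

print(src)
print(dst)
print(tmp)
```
{'key': 8, 'val': 2, 'extra': 162}
{'key': 8, 'val': 2, 'extra': 173}
{'key': 8, 'val': 2, 'extra': 162}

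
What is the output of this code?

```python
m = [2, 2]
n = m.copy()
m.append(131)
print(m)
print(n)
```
[2, 2, 131]
[2, 2]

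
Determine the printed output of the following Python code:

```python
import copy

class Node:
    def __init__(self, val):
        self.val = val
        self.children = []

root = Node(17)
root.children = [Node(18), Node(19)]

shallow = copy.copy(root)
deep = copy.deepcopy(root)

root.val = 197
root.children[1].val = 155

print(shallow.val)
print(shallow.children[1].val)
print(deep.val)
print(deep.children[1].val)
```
17
155
17
19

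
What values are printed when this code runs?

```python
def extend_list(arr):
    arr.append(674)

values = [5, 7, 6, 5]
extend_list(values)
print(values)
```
[5, 7, 6, 5, 674]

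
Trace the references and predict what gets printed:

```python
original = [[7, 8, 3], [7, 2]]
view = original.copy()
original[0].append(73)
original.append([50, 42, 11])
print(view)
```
[[7, 8, 3, 73], [7, 2]]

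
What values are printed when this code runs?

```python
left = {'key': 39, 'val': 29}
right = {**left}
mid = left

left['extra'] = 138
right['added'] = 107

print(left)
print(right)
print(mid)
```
{'key': 39, 'val': 29, 'extra': 138}
{'key': 39, 'val': 29, 'added': 107}
{'key': 39, 'val': 29, 'extra': 138}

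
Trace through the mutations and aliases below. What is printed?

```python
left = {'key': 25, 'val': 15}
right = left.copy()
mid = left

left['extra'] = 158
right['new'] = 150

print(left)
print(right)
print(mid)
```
{'key': 25, 'val': 15, 'extra': 158}
{'key': 25, 'val': 15, 'new': 150}
{'key': 25, 'val': 15, 'extra': 158}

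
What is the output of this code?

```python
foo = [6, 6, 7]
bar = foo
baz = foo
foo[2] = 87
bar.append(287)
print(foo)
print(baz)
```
[6, 6, 87, 287]
[6, 6, 87, 287]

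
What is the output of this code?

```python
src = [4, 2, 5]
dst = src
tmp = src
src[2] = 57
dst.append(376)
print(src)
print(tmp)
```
[4, 2, 57, 376]
[4, 2, 57, 376]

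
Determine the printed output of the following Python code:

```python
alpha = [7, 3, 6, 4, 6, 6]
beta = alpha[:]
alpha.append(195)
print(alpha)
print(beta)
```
[7, 3, 6, 4, 6, 6, 195]
[7, 3, 6, 4, 6, 6]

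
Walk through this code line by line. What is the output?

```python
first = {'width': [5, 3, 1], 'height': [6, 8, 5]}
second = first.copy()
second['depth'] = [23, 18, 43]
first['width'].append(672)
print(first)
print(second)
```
{'width': [5, 3, 1, 672], 'height': [6, 8, 5]}
{'width': [5, 3, 1, 672], 'height': [6, 8, 5], 'depth': [23, 18, 43]}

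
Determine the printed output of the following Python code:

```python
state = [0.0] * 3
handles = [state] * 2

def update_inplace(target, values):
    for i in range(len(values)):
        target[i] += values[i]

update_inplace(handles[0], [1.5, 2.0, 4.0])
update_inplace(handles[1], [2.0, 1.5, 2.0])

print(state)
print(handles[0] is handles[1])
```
[3.5, 3.5, 6.0]
True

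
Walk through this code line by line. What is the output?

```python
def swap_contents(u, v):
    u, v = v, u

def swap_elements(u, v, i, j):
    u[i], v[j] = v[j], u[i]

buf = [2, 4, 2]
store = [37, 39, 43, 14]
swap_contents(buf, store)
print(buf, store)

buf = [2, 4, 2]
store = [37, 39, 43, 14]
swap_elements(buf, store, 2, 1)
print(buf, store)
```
[2, 4, 2] [37, 39, 43, 14]
[2, 4, 39] [37, 2, 43, 14]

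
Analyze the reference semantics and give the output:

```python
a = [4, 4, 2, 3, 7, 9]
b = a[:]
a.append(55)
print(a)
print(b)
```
[4, 4, 2, 3, 7, 9, 55]
[4, 4, 2, 3, 7, 9]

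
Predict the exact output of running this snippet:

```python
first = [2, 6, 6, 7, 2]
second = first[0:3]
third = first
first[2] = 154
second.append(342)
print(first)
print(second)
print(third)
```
[2, 6, 154, 7, 2]
[2, 6, 6, 342]
[2, 6, 154, 7, 2]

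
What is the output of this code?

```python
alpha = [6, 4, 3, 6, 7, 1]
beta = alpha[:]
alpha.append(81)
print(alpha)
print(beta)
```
[6, 4, 3, 6, 7, 1, 81]
[6, 4, 3, 6, 7, 1]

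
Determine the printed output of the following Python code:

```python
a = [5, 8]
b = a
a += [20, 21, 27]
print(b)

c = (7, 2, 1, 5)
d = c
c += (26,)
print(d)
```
[5, 8, 20, 21, 27]
(7, 2, 1, 5)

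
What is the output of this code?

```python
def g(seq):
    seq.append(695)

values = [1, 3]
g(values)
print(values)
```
[1, 3, 695]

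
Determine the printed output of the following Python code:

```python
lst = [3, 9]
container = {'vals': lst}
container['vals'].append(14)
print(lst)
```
[3, 9, 14]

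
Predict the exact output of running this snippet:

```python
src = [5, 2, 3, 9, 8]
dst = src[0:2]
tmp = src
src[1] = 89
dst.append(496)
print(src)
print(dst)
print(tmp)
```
[5, 89, 3, 9, 8]
[5, 2, 496]
[5, 89, 3, 9, 8]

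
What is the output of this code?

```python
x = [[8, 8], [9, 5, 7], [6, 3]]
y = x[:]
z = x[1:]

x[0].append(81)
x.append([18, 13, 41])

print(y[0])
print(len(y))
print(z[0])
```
[8, 8, 81]
3
[9, 5, 7]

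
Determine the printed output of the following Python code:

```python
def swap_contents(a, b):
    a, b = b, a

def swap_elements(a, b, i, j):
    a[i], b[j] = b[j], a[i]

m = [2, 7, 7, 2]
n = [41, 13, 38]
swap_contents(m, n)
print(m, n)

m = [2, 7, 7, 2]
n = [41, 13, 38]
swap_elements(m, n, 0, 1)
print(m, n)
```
[2, 7, 7, 2] [41, 13, 38]
[13, 7, 7, 2] [41, 2, 38]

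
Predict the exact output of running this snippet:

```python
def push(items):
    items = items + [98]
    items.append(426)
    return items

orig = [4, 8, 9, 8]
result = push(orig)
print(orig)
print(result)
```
[4, 8, 9, 8]
[4, 8, 9, 8, 98, 426]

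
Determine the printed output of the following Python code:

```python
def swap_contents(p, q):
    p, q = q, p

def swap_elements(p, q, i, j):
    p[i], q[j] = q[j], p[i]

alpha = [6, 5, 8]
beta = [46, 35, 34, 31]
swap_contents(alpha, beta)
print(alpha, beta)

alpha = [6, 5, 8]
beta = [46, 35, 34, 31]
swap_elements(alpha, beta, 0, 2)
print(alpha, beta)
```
[6, 5, 8] [46, 35, 34, 31]
[34, 5, 8] [46, 35, 6, 31]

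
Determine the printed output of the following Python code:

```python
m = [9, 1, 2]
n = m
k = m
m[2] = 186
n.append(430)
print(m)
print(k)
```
[9, 1, 186, 430]
[9, 1, 186, 430]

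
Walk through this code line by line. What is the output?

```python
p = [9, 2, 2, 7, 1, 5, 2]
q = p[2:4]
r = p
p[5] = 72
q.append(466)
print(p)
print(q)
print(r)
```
[9, 2, 2, 7, 1, 72, 2]
[2, 7, 466]
[9, 2, 2, 7, 1, 72, 2]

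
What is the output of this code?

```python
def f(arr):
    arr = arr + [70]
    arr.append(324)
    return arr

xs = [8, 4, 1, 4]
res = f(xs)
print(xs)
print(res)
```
[8, 4, 1, 4]
[8, 4, 1, 4, 70, 324]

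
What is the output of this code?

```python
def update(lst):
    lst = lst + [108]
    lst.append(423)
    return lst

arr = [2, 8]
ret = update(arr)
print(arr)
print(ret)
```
[2, 8]
[2, 8, 108, 423]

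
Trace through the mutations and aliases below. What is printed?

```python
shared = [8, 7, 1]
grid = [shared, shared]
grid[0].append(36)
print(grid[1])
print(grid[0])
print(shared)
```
[8, 7, 1, 36]
[8, 7, 1, 36]
[8, 7, 1, 36]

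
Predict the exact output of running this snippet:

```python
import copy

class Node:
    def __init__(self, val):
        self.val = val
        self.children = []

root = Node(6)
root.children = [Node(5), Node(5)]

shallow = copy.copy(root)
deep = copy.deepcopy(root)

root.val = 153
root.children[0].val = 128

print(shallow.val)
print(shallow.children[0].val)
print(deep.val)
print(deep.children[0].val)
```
6
128
6
5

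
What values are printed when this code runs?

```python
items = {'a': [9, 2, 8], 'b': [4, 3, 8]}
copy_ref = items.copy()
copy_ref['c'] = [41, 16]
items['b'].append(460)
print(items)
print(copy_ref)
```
{'a': [9, 2, 8], 'b': [4, 3, 8, 460]}
{'a': [9, 2, 8], 'b': [4, 3, 8, 460], 'c': [41, 16]}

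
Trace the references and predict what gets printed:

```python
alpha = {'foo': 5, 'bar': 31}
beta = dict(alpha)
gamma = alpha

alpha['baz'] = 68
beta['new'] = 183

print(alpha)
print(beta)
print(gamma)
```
{'foo': 5, 'bar': 31, 'baz': 68}
{'foo': 5, 'bar': 31, 'new': 183}
{'foo': 5, 'bar': 31, 'baz': 68}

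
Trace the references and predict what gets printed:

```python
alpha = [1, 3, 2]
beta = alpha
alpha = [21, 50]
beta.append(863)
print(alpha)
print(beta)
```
[21, 50]
[1, 3, 2, 863]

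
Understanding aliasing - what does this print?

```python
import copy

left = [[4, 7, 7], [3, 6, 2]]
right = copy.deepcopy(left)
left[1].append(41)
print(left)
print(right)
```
[[4, 7, 7], [3, 6, 2, 41]]
[[4, 7, 7], [3, 6, 2]]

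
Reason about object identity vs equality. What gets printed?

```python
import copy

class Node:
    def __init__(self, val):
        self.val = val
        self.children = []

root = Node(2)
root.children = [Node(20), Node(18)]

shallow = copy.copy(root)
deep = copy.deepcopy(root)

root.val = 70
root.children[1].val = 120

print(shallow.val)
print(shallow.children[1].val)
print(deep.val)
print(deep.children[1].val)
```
2
120
2
18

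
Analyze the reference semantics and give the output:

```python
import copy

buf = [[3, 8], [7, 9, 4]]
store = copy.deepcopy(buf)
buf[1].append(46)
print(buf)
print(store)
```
[[3, 8], [7, 9, 4, 46]]
[[3, 8], [7, 9, 4]]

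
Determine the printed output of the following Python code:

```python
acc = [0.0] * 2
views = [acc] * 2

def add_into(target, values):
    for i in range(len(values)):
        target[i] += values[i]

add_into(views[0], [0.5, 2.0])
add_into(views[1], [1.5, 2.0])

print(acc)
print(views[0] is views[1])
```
[2.0, 4.0]
True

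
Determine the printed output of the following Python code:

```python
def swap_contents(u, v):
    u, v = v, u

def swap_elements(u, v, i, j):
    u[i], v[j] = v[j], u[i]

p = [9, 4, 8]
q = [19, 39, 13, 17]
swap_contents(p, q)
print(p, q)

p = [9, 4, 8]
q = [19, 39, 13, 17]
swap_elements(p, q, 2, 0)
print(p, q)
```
[9, 4, 8] [19, 39, 13, 17]
[9, 4, 19] [8, 39, 13, 17]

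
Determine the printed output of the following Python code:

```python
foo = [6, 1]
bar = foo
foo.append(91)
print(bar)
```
[6, 1, 91]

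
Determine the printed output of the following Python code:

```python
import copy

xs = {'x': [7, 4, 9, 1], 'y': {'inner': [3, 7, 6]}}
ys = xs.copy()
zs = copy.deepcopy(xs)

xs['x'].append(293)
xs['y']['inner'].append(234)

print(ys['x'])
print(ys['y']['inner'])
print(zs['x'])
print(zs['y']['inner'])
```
[7, 4, 9, 1, 293]
[3, 7, 6, 234]
[7, 4, 9, 1]
[3, 7, 6]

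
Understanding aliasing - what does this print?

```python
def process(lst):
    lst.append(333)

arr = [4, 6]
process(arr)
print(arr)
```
[4, 6, 333]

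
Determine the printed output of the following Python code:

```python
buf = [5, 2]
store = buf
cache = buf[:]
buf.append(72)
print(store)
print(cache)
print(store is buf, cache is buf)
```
[5, 2, 72]
[5, 2]
True False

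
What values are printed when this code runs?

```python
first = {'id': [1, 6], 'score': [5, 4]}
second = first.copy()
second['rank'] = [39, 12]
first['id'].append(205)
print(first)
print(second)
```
{'id': [1, 6, 205], 'score': [5, 4]}
{'id': [1, 6, 205], 'score': [5, 4], 'rank': [39, 12]}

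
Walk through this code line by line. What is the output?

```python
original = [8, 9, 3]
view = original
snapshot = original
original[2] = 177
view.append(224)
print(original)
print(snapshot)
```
[8, 9, 177, 224]
[8, 9, 177, 224]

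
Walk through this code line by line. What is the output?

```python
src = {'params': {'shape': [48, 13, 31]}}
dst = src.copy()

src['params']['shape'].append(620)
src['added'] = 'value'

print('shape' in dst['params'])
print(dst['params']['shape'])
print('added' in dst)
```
True
[48, 13, 31, 620]
False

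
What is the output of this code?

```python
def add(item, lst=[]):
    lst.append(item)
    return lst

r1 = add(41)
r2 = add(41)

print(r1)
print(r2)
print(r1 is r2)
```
[41, 41]
[41, 41]
True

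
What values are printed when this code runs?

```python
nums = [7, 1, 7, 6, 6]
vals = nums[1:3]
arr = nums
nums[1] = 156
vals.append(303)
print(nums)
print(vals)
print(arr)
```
[7, 156, 7, 6, 6]
[1, 7, 303]
[7, 156, 7, 6, 6]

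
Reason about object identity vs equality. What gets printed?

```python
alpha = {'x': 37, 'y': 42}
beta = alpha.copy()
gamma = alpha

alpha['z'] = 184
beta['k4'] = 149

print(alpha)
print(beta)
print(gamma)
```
{'x': 37, 'y': 42, 'z': 184}
{'x': 37, 'y': 42, 'k4': 149}
{'x': 37, 'y': 42, 'z': 184}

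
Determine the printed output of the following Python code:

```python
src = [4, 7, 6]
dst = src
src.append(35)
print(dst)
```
[4, 7, 6, 35]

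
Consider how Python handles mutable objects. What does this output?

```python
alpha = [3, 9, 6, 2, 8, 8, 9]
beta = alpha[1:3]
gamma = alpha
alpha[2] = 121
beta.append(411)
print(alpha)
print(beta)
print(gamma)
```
[3, 9, 121, 2, 8, 8, 9]
[9, 6, 411]
[3, 9, 121, 2, 8, 8, 9]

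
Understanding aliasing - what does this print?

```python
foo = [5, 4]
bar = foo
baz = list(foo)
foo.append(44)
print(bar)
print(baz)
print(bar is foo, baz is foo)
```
[5, 4, 44]
[5, 4]
True False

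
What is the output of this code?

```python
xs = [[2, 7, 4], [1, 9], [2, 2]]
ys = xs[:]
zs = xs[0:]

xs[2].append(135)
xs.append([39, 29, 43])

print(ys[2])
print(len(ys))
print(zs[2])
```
[2, 2, 135]
3
[2, 2, 135]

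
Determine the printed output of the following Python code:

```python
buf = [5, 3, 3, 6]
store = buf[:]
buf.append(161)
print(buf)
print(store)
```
[5, 3, 3, 6, 161]
[5, 3, 3, 6]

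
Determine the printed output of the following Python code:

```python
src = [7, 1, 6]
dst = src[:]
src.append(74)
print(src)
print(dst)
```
[7, 1, 6, 74]
[7, 1, 6]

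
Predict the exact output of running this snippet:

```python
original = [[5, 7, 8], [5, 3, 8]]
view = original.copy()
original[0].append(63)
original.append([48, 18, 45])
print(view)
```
[[5, 7, 8, 63], [5, 3, 8]]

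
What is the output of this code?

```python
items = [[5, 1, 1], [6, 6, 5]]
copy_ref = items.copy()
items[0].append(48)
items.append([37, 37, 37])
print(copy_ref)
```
[[5, 1, 1, 48], [6, 6, 5]]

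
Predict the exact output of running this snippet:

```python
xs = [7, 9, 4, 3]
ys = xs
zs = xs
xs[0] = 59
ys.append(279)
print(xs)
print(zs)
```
[59, 9, 4, 3, 279]
[59, 9, 4, 3, 279]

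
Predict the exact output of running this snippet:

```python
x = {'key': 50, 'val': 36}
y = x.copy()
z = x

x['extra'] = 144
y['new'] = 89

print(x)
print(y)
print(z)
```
{'key': 50, 'val': 36, 'extra': 144}
{'key': 50, 'val': 36, 'new': 89}
{'key': 50, 'val': 36, 'extra': 144}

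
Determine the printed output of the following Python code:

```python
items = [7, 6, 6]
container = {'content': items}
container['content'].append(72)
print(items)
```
[7, 6, 6, 72]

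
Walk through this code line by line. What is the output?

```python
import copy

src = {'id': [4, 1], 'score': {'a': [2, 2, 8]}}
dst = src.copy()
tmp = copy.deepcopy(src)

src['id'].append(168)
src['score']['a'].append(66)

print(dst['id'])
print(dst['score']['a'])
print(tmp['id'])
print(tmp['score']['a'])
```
[4, 1, 168]
[2, 2, 8, 66]
[4, 1]
[2, 2, 8]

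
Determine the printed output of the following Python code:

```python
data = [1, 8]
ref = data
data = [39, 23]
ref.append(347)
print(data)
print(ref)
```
[39, 23]
[1, 8, 347]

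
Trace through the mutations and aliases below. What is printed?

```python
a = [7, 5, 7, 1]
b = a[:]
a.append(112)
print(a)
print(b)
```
[7, 5, 7, 1, 112]
[7, 5, 7, 1]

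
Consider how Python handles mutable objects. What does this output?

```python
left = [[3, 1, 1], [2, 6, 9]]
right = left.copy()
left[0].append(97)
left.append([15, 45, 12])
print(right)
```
[[3, 1, 1, 97], [2, 6, 9]]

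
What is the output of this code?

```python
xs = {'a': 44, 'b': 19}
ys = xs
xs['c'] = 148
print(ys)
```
{'a': 44, 'b': 19, 'c': 148}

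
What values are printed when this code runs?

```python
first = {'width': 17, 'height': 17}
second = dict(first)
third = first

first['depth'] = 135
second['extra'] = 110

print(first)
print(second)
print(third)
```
{'width': 17, 'height': 17, 'depth': 135}
{'width': 17, 'height': 17, 'extra': 110}
{'width': 17, 'height': 17, 'depth': 135}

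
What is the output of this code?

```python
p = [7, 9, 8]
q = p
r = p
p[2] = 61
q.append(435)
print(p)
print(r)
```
[7, 9, 61, 435]
[7, 9, 61, 435]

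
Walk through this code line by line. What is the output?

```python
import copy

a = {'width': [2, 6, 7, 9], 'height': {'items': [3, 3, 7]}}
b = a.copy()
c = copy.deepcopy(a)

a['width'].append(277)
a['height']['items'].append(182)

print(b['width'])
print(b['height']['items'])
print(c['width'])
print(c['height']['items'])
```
[2, 6, 7, 9, 277]
[3, 3, 7, 182]
[2, 6, 7, 9]
[3, 3, 7]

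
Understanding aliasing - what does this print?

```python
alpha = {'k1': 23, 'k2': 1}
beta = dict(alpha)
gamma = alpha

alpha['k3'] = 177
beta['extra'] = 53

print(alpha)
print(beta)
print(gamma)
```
{'k1': 23, 'k2': 1, 'k3': 177}
{'k1': 23, 'k2': 1, 'extra': 53}
{'k1': 23, 'k2': 1, 'k3': 177}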